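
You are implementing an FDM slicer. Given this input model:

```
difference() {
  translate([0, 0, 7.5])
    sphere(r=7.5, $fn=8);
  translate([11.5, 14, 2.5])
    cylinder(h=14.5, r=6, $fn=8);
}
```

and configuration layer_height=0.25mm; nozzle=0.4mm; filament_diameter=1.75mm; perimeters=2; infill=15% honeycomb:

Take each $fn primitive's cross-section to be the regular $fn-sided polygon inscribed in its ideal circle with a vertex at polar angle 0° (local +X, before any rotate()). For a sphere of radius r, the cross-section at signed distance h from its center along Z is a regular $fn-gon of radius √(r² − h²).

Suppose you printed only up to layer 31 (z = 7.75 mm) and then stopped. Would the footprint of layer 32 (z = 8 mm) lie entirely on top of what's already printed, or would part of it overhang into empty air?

entirely on top

Compare the two slices. At z = 7.75: the sphere: section is a regular 8-gon, circumradius = √(r²−h²) = √(7.5²−0.25²) = 7.496 (area = (8/2)·7.496²·sin(360°/8) = 158.92 mm²); the cylinder at (11.5, 14): section is a regular 8-gon, circumradius r=6 (area = (8/2)·6.000²·sin(360°/8) = 101.82 mm²); Subtracting the remaining from the first: starting from the r=7.5 sphere (158.92 mm²), the r=6 cylinder at (11.5, 14) misses the remaining region (no effect) — area = 158.92 mm². At z = 8: the r=7.5 sphere contributes a regular 8-gon of circumradius √(7.5²−0.5²) = 7.483 (area = (8/2)·7.483²·sin(360°/8) = 158.39 mm²); the r=6 cylinder at (11.5, 14) contributes a regular 8-gon of circumradius 6 (area = (8/2)·6.000²·sin(360°/8) = 101.82 mm²); Subtracting the remaining from the first: starting from the r=7.5 sphere (158.39 mm²), the r=6 cylinder at (11.5, 14) misses the remaining region (no effect) — area = 158.39 mm². Checking containment: the cross-section at z = 8 is a subset of the cross-section at z = 7.75.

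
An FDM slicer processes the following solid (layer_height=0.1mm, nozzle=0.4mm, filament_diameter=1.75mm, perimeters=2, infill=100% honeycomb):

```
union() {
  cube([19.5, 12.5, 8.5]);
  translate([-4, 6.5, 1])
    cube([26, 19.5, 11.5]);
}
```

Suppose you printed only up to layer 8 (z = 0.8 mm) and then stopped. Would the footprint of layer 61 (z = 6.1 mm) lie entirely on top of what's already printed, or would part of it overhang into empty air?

Compare the two slices. At z = 0.8: the cube is present — its section is the full 19.5×12.5 rectangle (area 243.75 mm²); the cube at (-4, 6.5) does not reach this height (z outside [1, 12.5]); Taking the union: only the 19.5×12.5 cube is present, so the union is just that shape — area = 243.75 mm². At z = 6.1: the cube (footprint 19.5×12.5) is included at this height (area 243.75 mm²); the cube at (-4, 6.5) is present — its section is the full 26×19.5 rectangle (area 507.00 mm²); Combining (union): the regions partially overlap — summed areas 750.75 mm² minus the doubly-counted overlap 117.00 mm² gives 633.75 mm² — area = 633.75 mm². Checking containment: at z = 6.1 the cross-section extends beyond the z = 0.8 cross-section by about 390.00 mm².

part overhangs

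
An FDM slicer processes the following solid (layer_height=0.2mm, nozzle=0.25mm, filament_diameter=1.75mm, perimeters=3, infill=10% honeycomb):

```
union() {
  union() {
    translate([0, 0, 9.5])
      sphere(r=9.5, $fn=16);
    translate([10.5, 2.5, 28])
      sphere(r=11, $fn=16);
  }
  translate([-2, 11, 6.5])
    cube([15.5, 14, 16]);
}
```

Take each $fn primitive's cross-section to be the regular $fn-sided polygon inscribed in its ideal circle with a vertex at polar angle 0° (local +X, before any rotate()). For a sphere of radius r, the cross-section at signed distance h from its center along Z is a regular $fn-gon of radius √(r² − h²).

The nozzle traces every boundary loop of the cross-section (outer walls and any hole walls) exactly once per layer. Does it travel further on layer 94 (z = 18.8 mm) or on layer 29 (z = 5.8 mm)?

Layer 94 (z = 18.8): the r=9.5 sphere contributes a regular 16-gon of circumradius √(9.5²−9.3²) = 1.939 (perimeter = 2·16·1.939·sin(180°/16) = 12.11 mm); the r=11 sphere at (10.5, 2.5) slices to a regular 16-gon of circumradius 6.030 (√(r²−h²) with h=9.2 from center) (perimeter = 2·16·6.030·sin(180°/16) = 37.64 mm); Merging all regions: the 2 present regions are separate (no shared area or edge), so areas and boundary lengths simply add and each stays a separate island — boundary = 49.75 mm; the 15.5×14 cube at (-2, 11) contributes its full rectangle (perimeter 59.00 mm); Taking the union: the 2 present regions are separate (no shared area or edge), so areas and boundary lengths simply add and each stays a separate island — boundary = 108.75 mm. So its perimeter = 108.75 mm. Layer 29 (z = 5.8): the r=9.5 sphere contributes a regular 16-gon of circumradius √(9.5²−3.7²) = 8.750 (perimeter = 2·16·8.750·sin(180°/16) = 54.62 mm); the sphere at (10.5, 2.5) does not reach this height (|z−center|=22.200 > r=11); Taking the union: only the r=9.5 sphere is present, so the union is just that shape — boundary = 54.62 mm; the cube at (-2, 11) does not reach this height (z outside [6.5, 22.5]); Combining (union): only the result so far is present, so the union is just that shape — boundary = 54.62 mm. So its perimeter = 54.62 mm. Layer 94 is larger (108.75 vs 54.62 mm).

layer 94 (z = 18.8 mm)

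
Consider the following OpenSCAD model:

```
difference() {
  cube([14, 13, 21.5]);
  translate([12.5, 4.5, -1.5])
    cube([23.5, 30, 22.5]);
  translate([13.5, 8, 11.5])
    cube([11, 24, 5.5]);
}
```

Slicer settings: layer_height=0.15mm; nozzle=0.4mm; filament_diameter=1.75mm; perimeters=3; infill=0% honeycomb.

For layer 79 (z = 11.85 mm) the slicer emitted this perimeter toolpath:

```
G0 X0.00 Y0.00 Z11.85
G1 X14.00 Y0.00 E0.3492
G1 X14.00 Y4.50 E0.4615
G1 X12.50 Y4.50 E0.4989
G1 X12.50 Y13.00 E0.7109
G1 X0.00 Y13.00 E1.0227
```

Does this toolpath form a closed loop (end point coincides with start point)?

no

Start point (G0): (0.00, 0.00). End point (last G1): the path does not return to the start — open.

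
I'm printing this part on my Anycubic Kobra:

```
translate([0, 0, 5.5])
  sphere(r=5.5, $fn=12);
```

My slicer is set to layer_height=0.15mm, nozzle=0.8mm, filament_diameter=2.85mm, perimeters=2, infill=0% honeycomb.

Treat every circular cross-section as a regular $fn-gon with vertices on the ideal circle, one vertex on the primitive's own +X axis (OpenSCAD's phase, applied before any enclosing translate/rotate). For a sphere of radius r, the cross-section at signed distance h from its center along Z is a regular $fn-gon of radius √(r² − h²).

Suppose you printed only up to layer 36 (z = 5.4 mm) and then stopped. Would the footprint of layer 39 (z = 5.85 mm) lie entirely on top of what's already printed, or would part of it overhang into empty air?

Compare the two slices. At z = 5.4: the sphere: section is a regular 12-gon, circumradius = √(r²−h²) = √(5.5²−0.1²) = 5.499 (area = (12/2)·5.499²·sin(360°/12) = 90.72 mm²). At z = 5.85: the r=5.5 sphere slices to a regular 12-gon of circumradius 5.489 (√(r²−h²) with h=0.35 from center) (area = (12/2)·5.489²·sin(360°/12) = 90.38 mm²). Checking containment: the cross-section at z = 5.85 is a subset of the cross-section at z = 5.4.

entirely on top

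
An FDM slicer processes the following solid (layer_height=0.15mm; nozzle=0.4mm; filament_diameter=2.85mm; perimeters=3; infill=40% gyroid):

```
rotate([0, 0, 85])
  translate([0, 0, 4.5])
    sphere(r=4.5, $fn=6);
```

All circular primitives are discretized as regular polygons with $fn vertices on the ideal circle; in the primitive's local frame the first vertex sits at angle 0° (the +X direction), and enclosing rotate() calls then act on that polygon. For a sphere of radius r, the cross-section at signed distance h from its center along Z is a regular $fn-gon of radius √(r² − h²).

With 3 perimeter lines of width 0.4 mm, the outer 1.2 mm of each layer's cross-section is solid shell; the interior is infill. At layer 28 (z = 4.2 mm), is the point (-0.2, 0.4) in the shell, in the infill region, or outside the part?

At z = 4.2 mm: the r=4.5 sphere contributes a regular 6-gon of circumradius √(4.5²−0.3²) = 4.490; (whole slice rotated 85° about Z — lengths, areas and connectivity unchanged). Overall, the cross-section is a single solid region. Undo the 85° rotation: the query point maps to (0.381, 0.234) in the un-rotated model frame. The nearest boundary edge runs (4.49, 0.00)→(2.24, 3.89); distance from the point to it = 3.44 mm. The point is inside the cross-section and 3.44 mm from the nearest boundary — more than the 1.2 mm shell width (3 × 0.4), so it's in the infill interior.

infill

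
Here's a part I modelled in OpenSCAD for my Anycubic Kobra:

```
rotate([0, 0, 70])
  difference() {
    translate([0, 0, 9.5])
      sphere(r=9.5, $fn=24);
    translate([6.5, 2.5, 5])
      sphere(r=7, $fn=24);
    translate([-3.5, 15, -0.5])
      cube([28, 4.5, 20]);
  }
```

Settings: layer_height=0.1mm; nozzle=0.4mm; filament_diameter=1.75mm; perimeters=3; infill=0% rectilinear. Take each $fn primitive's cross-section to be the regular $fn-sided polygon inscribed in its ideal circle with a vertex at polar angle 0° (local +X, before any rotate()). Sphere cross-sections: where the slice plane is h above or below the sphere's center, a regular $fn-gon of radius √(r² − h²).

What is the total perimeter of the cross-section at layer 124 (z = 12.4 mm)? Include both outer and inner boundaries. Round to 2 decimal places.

56.68 mm

At z = 12.4 mm: the sphere: section is a regular 24-gon, circumradius = √(r²−h²) = √(9.5²−2.9²) = 9.047 (perimeter = 2·24·9.047·sin(180°/24) = 56.68 mm); the sphere at (6.5, 2.5) is absent (|z−center|=7.400 > r=7); the 28×4.5 cube at (-3.5, 15) contributes its full rectangle (perimeter 65.00 mm); Subtracting the remaining from the first: starting from the r=9.5 sphere, the 28×4.5 cube at (-3.5, 15) misses the remaining region (no effect) — boundary = 56.68 mm; (rotated 70° about Z; rotation is an isometry so areas/perimeters/island counts are preserved). Overall, the cross-section is a single solid region. Total boundary length (outer) = 56.68 mm.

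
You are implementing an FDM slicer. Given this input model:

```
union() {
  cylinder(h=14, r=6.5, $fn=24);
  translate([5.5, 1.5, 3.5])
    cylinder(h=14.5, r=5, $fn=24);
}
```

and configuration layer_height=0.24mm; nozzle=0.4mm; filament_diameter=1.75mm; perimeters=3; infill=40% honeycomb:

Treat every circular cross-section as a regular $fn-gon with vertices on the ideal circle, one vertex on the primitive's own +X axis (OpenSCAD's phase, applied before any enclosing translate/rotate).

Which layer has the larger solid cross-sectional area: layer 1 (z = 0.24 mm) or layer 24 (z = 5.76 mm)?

Layer 1 (z = 0.24): the r=6.5 cylinder gives a regular 24-gon of circumradius 6.5 (constant along its height) (area = (24/2)·6.500²·sin(360°/24) = 131.22 mm²); the cylinder at (5.5, 1.5) is absent (z outside [3.5, 18]); Merging all regions: only the r=6.5 cylinder is present, so the union is just that shape — area = 131.22 mm². So its area = 131.22 mm². Layer 24 (z = 5.76): the r=6.5 cylinder contributes a regular 24-gon of circumradius 6.5 (area = (24/2)·6.500²·sin(360°/24) = 131.22 mm²); the cylinder at (5.5, 1.5): section is a regular 24-gon, circumradius r=5 (area = (24/2)·5.000²·sin(360°/24) = 77.65 mm²); Taking the union: the regions partially overlap — summed areas 208.87 mm² minus the doubly-counted overlap 39.54 mm² gives 169.32 mm² — area = 169.32 mm². So its area = 169.32 mm². Layer 24 is larger (169.32 vs 131.22 mm²).

layer 24 (z = 5.76 mm)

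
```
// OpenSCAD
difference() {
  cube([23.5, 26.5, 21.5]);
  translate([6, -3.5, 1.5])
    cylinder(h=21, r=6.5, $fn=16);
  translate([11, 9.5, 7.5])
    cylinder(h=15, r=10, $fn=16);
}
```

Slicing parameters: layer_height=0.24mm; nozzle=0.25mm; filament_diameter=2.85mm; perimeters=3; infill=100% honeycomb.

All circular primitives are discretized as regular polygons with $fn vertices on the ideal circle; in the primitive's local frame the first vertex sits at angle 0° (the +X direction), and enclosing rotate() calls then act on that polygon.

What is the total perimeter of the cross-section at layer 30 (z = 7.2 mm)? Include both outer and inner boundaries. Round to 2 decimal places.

102.12 mm

At z = 7.2 mm: the 23.5×26.5 cube contributes its full rectangle (perimeter 100.00 mm); the r=6.5 cylinder at (6, -3.5) gives a regular 16-gon of circumradius 6.5 (constant along its height) (perimeter = 2·16·6.500·sin(180°/16) = 40.58 mm); the cylinder at (11, 9.5) is absent (z outside [7.5, 22.5]); Subtracting the remaining from the first: starting from the 23.5×26.5 cube, the r=6.5 cylinder at (6, -3.5) partially overlaps it — only the 22.09 mm² overlap (of its 129.35 mm²) is removed, clipping the outline — boundary = 102.12 mm. Overall, the cross-section is a single solid region. Total boundary length (outer) = 102.12 mm.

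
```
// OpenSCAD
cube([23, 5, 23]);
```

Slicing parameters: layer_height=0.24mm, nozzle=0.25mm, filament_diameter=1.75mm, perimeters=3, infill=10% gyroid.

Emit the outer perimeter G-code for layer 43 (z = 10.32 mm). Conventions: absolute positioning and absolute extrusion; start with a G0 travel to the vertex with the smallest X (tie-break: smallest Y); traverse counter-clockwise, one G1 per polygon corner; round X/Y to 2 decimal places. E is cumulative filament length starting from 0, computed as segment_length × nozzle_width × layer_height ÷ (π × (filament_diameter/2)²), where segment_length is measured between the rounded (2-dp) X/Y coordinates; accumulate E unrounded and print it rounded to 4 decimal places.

G0 X0.00 Y0.00 Z10.32
G1 X23.00 Y0.00 E0.5737
G1 X23.00 Y5.00 E0.6985
G1 X0.00 Y5.00 E1.2722
G1 X0.00 Y0.00 E1.3969

At z = 10.32 mm: the 23×5 cube contributes its full rectangle. The outline is a single polygon with 4 vertices. Extrusion per mm of travel: 0.25 × 0.24 / (π × 0.875²) = 0.024945. Accumulating E over each segment gives final E = 1.3969.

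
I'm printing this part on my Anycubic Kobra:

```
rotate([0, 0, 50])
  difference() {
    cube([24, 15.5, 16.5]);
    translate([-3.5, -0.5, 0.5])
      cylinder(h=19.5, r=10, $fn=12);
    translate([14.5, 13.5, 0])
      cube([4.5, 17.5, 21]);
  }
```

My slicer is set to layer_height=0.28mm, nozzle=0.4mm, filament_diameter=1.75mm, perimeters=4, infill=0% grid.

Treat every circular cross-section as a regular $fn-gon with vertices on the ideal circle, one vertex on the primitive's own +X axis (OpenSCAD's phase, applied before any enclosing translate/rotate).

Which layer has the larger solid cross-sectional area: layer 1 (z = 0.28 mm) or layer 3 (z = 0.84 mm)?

layer 1 (z = 0.28 mm)

Layer 1 (z = 0.28): the cube (footprint 24×15.5) is included at this height (area 372.00 mm²); the cylinder at (-3.5, -0.5) is not intersected at this z (z outside [0.5, 20]); the cube at (14.5, 13.5) is present — its section is the full 4.5×17.5 rectangle (area 78.75 mm²); After the difference (first − rest): starting from the 24×15.5 cube (372.00 mm²), the 4.5×17.5 cube at (14.5, 13.5) partially overlaps it — only the 9.00 mm² overlap (of its 78.75 mm²) is removed, clipping the outline — area = 363.00 mm²; (rotated 50° about Z; rotation is an isometry so areas/perimeters/island counts are preserved). So its area = 363.00 mm². Layer 3 (z = 0.84): the cube is present — its section is the full 24×15.5 rectangle (area 372.00 mm²); the r=10 cylinder at (-3.5, -0.5) contributes a regular 12-gon of circumradius 10 (area = (12/2)·10.000²·sin(360°/12) = 300.00 mm²); the cube at (14.5, 13.5) (footprint 4.5×17.5) is included at this height (area 78.75 mm²); Taking the first minus the rest: starting from the 24×15.5 cube (372.00 mm²), the r=10 cylinder at (-3.5, -0.5) partially overlaps it — only the 38.42 mm² overlap (of its 300.00 mm²) is removed, clipping the outline; the 4.5×17.5 cube at (14.5, 13.5) partially overlaps it — only the 9.00 mm² overlap (of its 78.75 mm²) is removed, clipping the outline — area = 324.58 mm²; (rotated 50° about Z; rotation is an isometry so areas/perimeters/island counts are preserved). So its area = 324.58 mm². Layer 1 is larger (363.00 vs 324.58 mm²).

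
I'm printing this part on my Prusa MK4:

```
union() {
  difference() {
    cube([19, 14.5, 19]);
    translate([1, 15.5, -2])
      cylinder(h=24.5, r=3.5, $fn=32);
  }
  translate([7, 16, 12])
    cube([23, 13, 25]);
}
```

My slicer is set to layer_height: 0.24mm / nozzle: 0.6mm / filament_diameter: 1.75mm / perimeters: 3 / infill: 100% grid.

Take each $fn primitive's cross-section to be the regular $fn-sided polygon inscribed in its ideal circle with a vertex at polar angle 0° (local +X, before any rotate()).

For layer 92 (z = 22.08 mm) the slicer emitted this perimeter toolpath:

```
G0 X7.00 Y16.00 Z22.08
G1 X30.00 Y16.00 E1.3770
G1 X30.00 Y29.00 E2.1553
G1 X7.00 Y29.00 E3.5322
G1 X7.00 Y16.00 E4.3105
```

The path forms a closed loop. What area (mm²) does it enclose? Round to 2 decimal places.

299.00 mm²

Apply the shoelace formula to the sequence of (X, Y) vertices; enclosed area = 299.00 mm².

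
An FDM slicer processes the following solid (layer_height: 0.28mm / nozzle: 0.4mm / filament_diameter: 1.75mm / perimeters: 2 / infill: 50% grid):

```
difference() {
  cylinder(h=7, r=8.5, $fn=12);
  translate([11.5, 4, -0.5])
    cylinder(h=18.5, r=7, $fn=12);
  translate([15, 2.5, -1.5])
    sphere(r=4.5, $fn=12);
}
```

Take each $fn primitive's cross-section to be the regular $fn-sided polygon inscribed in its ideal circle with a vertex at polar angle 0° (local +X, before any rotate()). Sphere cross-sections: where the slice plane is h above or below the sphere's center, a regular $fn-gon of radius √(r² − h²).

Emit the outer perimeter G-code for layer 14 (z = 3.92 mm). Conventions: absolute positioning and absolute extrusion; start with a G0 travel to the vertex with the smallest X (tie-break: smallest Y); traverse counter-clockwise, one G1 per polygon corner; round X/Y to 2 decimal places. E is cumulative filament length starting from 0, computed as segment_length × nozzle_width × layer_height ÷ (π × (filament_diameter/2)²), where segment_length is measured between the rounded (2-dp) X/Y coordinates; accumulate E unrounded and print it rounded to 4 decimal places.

G0 X-8.50 Y0.00 Z3.92
G1 X-7.36 Y-4.25 E0.2049
G1 X-4.25 Y-7.36 E0.4097
G1 X0.00 Y-8.50 E0.6146
G1 X4.25 Y-7.36 E0.8195
G1 X7.36 Y-4.25 E1.0243
G1 X7.96 Y-2.02 E1.1318
G1 X5.44 Y0.50 E1.2978
G1 X4.50 Y4.00 E1.4665
G1 X5.16 Y6.45 E1.5847
G1 X4.25 Y7.36 E1.6446
G1 X0.00 Y8.50 E1.8495
G1 X-4.25 Y7.36 E2.0544
G1 X-7.36 Y4.25 E2.2592
G1 X-8.50 Y0.00 E2.4641

At z = 3.92 mm: the r=8.5 cylinder gives a regular 12-gon of circumradius 8.5 (constant along its height); the r=7 cylinder at (11.5, 4) gives a regular 12-gon of circumradius 7 (constant along its height); the sphere at (15, 2.5) is absent (|z−center|=5.420 > r=4.5); Taking the first minus the rest: starting from the r=8.5 cylinder, the r=7 cylinder at (11.5, 4) partially overlaps it — only the 18.00 mm² overlap (of its 147.00 mm²) is removed, clipping the outline — 1 connected region. The outline is a single polygon with 14 vertices. Extrusion per mm of travel: 0.4 × 0.28 / (π × 0.875²) = 0.046564. Accumulating E over each segment gives final E = 2.4641.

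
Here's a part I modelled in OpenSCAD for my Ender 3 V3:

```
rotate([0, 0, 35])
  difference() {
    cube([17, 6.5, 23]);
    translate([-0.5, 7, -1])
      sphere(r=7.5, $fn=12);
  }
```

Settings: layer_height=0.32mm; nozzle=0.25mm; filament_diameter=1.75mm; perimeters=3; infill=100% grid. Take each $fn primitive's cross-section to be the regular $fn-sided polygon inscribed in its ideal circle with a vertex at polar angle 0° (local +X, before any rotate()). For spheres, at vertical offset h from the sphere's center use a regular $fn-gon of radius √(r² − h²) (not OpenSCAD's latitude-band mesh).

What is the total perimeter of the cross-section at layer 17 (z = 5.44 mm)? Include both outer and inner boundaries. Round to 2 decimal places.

45.51 mm

At z = 5.44 mm: the cube is present — its section is the full 17×6.5 rectangle (perimeter 47.00 mm); the r=7.5 sphere at (-0.5, 7) slices to a regular 12-gon of circumradius 3.844 (√(r²−h²) with h=6.44 from center) (perimeter = 2·12·3.844·sin(180°/12) = 23.88 mm); After the difference (first − rest): starting from the 17×6.5 cube, the r=7.5 sphere at (-0.5, 7) partially overlaps it — only the 7.56 mm² overlap (of its 44.33 mm²) is removed, clipping the outline — boundary = 45.51 mm; (whole slice rotated 35° about Z — lengths, areas and connectivity unchanged). Overall, the cross-section is a single solid region. Total boundary length (outer) = 45.51 mm.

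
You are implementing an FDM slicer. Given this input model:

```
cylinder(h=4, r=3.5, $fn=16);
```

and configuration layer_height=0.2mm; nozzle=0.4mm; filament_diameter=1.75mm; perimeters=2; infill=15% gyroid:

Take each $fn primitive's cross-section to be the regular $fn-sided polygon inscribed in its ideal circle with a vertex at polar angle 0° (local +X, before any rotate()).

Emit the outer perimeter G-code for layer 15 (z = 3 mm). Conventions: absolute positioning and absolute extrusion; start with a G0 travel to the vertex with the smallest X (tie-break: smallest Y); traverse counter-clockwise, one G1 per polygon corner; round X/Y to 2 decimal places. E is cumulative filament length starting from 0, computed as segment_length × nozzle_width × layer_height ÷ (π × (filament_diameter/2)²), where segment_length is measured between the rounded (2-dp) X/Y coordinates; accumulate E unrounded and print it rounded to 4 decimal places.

At z = 3 mm: the r=3.5 cylinder contributes a regular 16-gon of circumradius 3.5. The outline is a single polygon with 16 vertices. Extrusion per mm of travel: 0.4 × 0.2 / (π × 0.875²) = 0.033260. Accumulating E over each segment gives final E = 0.7261.

G0 X-3.50 Y0.00 Z3.00
G1 X-3.23 Y-1.34 E0.0455
G1 X-2.47 Y-2.47 E0.0908
G1 X-1.34 Y-3.23 E0.1361
G1 X0.00 Y-3.50 E0.1815
G1 X1.34 Y-3.23 E0.2270
G1 X2.47 Y-2.47 E0.2723
G1 X3.23 Y-1.34 E0.3176
G1 X3.50 Y0.00 E0.3630
G1 X3.23 Y1.34 E0.4085
G1 X2.47 Y2.47 E0.4538
G1 X1.34 Y3.23 E0.4991
G1 X0.00 Y3.50 E0.5445
G1 X-1.34 Y3.23 E0.5900
G1 X-2.47 Y2.47 E0.6353
G1 X-3.23 Y1.34 E0.6806
G1 X-3.50 Y0.00 E0.7261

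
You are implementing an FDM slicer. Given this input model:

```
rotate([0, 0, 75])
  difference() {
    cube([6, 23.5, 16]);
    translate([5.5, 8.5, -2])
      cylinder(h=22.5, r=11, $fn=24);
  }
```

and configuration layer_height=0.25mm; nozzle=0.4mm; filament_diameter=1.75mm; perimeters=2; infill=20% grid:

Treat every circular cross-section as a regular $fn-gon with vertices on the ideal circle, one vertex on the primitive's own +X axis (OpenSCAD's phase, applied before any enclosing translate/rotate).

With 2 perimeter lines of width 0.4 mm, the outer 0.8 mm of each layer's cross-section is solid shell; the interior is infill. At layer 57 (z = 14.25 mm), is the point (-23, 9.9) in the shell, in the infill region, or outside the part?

outside

At z = 14.25 mm: the cube (footprint 6×23.5) is included at this height; the cylinder at (5.5, 8.5): section is a regular 24-gon, circumradius r=11; After the difference (first − rest): starting from the 6×23.5 cube, the r=11 cylinder at (5.5, 8.5) partially overlaps it — only the 114.00 mm² overlap (of its 375.81 mm²) is removed, clipping the outline — 1 connected region; (rotated 75° about Z; rotation is an isometry so areas/perimeters/island counts are preserved). Overall, the cross-section is a single solid region. Undo the 75° rotation: the query point maps to (3.610, 24.779) in the un-rotated model frame. The nearest boundary edge runs (0.00, 23.50)→(6.00, 23.50); distance from the point to it = 1.28 mm. The point is not inside any of the regions above, so it lies outside the cross-section (1.28 mm from the nearest boundary).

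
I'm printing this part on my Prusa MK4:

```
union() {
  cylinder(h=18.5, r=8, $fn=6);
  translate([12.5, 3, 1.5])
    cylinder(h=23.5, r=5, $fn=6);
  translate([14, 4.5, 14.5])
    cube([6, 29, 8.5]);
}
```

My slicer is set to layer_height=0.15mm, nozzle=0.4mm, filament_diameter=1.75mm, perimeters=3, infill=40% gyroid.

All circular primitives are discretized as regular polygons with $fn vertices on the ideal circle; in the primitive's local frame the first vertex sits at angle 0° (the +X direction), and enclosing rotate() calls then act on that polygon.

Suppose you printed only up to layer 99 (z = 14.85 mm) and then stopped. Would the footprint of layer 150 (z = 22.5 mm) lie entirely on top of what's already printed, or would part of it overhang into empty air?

entirely on top

Compare the two slices. At z = 14.85: the r=8 cylinder contributes a regular 6-gon of circumradius 8 (area = (6/2)·8.000²·sin(360°/6) = 166.28 mm²); the cylinder at (12.5, 3): section is a regular 6-gon, circumradius r=5 (area = (6/2)·5.000²·sin(360°/6) = 64.95 mm²); the cube at (14, 4.5) (footprint 6×29) is included at this height (area 174.00 mm²); Combining (union): the regions partially overlap — summed areas 405.23 mm² minus the doubly-counted overlap 5.14 mm² gives 400.09 mm² — area = 400.09 mm². At z = 22.5: the cylinder is absent (z outside [0, 18.5]); the cylinder at (12.5, 3): section is a regular 6-gon, circumradius r=5 (area = (6/2)·5.000²·sin(360°/6) = 64.95 mm²); the cube at (14, 4.5) (footprint 6×29) is included at this height (area 174.00 mm²); Taking the union: the regions partially overlap — summed areas 238.95 mm² minus the doubly-counted overlap 5.14 mm² gives 233.81 mm² — area = 233.81 mm². Checking containment: the cross-section at z = 22.5 is a subset of the cross-section at z = 14.85.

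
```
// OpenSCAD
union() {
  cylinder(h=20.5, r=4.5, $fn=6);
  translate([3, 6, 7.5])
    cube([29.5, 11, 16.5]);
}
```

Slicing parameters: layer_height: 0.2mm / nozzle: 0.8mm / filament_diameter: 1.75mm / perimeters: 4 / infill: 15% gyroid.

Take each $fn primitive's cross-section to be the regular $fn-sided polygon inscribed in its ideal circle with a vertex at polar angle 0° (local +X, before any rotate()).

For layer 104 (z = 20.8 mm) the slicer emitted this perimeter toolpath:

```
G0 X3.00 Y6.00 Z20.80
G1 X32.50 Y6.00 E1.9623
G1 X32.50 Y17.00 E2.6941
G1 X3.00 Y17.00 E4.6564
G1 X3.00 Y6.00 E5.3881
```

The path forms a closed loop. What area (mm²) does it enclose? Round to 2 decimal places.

Apply the shoelace formula to the sequence of (X, Y) vertices; enclosed area = 324.50 mm².

324.50 mm²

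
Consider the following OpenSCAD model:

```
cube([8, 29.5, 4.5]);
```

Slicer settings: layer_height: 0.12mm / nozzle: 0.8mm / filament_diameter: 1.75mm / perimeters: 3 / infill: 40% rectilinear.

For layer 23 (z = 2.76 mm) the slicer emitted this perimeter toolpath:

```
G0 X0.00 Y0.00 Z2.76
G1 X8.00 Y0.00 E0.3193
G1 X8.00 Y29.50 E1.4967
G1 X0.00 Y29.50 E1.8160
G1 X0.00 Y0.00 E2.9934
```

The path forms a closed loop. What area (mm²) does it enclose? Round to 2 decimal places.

Apply the shoelace formula to the sequence of (X, Y) vertices; enclosed area = 236.00 mm².

236.00 mm²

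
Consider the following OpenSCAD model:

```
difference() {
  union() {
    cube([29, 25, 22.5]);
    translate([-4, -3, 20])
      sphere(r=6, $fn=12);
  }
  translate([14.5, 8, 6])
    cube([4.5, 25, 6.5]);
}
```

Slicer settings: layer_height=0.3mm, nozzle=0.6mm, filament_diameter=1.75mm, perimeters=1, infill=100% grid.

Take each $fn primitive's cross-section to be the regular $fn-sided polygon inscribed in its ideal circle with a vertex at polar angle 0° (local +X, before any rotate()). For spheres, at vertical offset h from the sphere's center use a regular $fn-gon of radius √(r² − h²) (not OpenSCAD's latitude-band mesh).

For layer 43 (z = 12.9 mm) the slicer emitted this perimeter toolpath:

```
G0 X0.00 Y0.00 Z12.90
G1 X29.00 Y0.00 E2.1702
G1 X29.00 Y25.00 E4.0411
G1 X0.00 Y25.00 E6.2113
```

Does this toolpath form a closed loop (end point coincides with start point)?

no

Start point (G0): (0.00, 0.00). End point (last G1): the path does not return to the start — open.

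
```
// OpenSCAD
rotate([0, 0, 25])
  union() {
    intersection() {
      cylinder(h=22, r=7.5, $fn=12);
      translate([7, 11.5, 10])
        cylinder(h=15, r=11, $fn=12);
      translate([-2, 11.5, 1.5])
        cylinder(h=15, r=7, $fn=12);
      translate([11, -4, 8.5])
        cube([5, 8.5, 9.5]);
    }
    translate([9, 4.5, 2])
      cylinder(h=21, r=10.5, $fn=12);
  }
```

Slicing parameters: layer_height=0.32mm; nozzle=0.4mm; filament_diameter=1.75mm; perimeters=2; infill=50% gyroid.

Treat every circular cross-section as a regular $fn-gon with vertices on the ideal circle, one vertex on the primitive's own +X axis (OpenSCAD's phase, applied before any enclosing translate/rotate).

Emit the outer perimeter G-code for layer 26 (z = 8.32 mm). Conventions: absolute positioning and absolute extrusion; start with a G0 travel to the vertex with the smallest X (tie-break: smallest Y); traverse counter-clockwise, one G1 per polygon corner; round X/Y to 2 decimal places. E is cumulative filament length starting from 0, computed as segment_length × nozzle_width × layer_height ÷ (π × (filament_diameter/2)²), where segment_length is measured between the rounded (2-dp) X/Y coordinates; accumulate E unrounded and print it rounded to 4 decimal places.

G0 X-4.21 Y8.80 Z8.32
G1 X-3.26 Y3.44 E0.2897
G1 X0.23 Y-0.72 E0.5787
G1 X5.34 Y-2.58 E0.8680
G1 X10.69 Y-1.63 E1.1572
G1 X14.86 Y1.86 E1.4466
G1 X16.72 Y6.97 E1.7360
G1 X15.77 Y12.32 E2.0251
G1 X12.28 Y16.48 E2.3141
G1 X7.17 Y18.34 E2.6035
G1 X1.82 Y17.40 E2.8926
G1 X-2.35 Y13.90 E3.1823
G1 X-4.21 Y8.80 E3.4712

At z = 8.32 mm: the cylinder: section is a regular 12-gon, circumradius r=7.5; the cylinder at (7, 11.5) is not intersected at this z (z outside [10, 25]); the r=7 cylinder at (-2, 11.5) contributes a regular 12-gon of circumradius 7; the cube at (11, -4) is absent (z outside [8.5, 18]); After intersecting: at least one operand is absent at this height, so nothing remains; the cylinder at (9, 4.5): section is a regular 12-gon, circumradius r=10.5; Combining (union): only the r=10.5 cylinder at (9, 4.5) is present, so the union is just that shape — 1 connected region; (rotated 25° about Z; rotation is an isometry so areas/perimeters/island counts are preserved). The outline is a single polygon with 12 vertices. Extrusion per mm of travel: 0.4 × 0.32 / (π × 0.875²) = 0.053216. Accumulating E over each segment gives final E = 3.4712.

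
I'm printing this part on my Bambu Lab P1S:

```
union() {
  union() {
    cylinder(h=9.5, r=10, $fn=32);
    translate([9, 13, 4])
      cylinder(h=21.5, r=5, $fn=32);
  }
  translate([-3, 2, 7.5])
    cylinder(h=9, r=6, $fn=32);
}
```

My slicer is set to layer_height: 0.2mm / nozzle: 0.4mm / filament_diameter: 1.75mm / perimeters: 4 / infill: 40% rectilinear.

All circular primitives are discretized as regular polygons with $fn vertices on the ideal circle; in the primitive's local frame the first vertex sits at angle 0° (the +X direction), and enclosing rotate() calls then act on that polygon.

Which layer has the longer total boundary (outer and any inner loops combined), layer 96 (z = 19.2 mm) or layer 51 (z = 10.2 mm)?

layer 51 (z = 10.2 mm)

Layer 96 (z = 19.2): the cylinder does not reach this height (z outside [0, 9.5]); the cylinder at (9, 13): section is a regular 32-gon, circumradius r=5 (perimeter = 2·32·5.000·sin(180°/32) = 31.37 mm); Merging all regions: only the r=5 cylinder at (9, 13) is present, so the union is just that shape — boundary = 31.37 mm; the cylinder at (-3, 2) is absent (z outside [7.5, 16.5]); Taking the union: only that combined region is present, so the union is just that shape — boundary = 31.37 mm. So its perimeter = 31.37 mm. Layer 51 (z = 10.2): the cylinder is absent (z outside [0, 9.5]); the r=5 cylinder at (9, 13) gives a regular 32-gon of circumradius 5 (constant along its height) (perimeter = 2·32·5.000·sin(180°/32) = 31.37 mm); Combining (union): only the r=5 cylinder at (9, 13) is present, so the union is just that shape — boundary = 31.37 mm; the cylinder at (-3, 2): section is a regular 32-gon, circumradius r=6 (perimeter = 2·32·6.000·sin(180°/32) = 37.64 mm); Merging all regions: the 2 present regions are separate (no shared area or edge), so areas and boundary lengths simply add and each stays a separate island — boundary = 69.00 mm. So its perimeter = 69.00 mm. Layer 51 is larger (69.00 vs 31.37 mm).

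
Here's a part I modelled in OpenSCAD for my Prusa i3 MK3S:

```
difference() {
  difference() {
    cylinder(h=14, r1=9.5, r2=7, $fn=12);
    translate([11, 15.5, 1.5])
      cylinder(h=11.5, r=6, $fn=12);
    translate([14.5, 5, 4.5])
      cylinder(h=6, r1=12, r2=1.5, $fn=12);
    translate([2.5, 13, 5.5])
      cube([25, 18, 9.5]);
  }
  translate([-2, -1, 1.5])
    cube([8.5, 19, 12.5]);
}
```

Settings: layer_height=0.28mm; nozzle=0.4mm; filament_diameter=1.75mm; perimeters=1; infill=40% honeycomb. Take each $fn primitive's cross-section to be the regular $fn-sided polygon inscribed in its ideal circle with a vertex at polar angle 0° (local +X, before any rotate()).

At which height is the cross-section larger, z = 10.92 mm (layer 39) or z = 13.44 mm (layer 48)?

layer 39 (z = 10.92 mm)

Layer 39 (z = 10.92): the cone: at t=0.780 of its height the radius interpolates to r₁+(r₂−r₁)t = 7.550, giving a regular 12-gon of that circumradius (area = (12/2)·7.550²·sin(360°/12) = 171.01 mm²); the r=6 cylinder at (11, 15.5) gives a regular 12-gon of circumradius 6 (constant along its height) (area = (12/2)·6.000²·sin(360°/12) = 108.00 mm²); the cone at (14.5, 5) is not intersected at this z (z outside [4.5, 10.5]); the 25×18 cube at (2.5, 13) contributes its full rectangle (area 450.00 mm²); After the difference (first − rest): starting from the cone (171.01 mm²), the r=6 cylinder at (11, 15.5) misses the remaining region (no effect); the 25×18 cube at (2.5, 13) misses the remaining region (no effect) — area = 171.01 mm²; the cube at (-2, -1) is present — its section is the full 8.5×19 rectangle (area 161.50 mm²); Subtracting the remaining from the first: starting from that combined region (171.01 mm²), the 8.5×19 cube at (-2, -1) partially overlaps it — only the 63.76 mm² overlap (of its 161.50 mm²) is removed, clipping the outline — area = 107.25 mm². So its area = 107.25 mm². Layer 48 (z = 13.44): the cone: at t=0.960 of its height the radius interpolates to r₁+(r₂−r₁)t = 7.100, giving a regular 12-gon of that circumradius (area = (12/2)·7.100²·sin(360°/12) = 151.23 mm²); the cylinder at (11, 15.5) is not intersected at this z (z outside [1.5, 13]); the cone at (14.5, 5) does not reach this height (z outside [4.5, 10.5]); the cube at (2.5, 13) is present — its section is the full 25×18 rectangle (area 450.00 mm²); Taking the first minus the rest: starting from the cone (151.23 mm²), the 25×18 cube at (2.5, 13) misses the remaining region (no effect) — area = 151.23 mm²; the cube at (-2, -1) (footprint 8.5×19) is included at this height (area 161.50 mm²); Subtracting the remaining from the first: starting from the result so far (151.23 mm²), the 8.5×19 cube at (-2, -1) partially overlaps it — only the 59.30 mm² overlap (of its 161.50 mm²) is removed, clipping the outline — area = 91.93 mm². So its area = 91.93 mm². Layer 39 is larger (107.25 vs 91.93 mm²).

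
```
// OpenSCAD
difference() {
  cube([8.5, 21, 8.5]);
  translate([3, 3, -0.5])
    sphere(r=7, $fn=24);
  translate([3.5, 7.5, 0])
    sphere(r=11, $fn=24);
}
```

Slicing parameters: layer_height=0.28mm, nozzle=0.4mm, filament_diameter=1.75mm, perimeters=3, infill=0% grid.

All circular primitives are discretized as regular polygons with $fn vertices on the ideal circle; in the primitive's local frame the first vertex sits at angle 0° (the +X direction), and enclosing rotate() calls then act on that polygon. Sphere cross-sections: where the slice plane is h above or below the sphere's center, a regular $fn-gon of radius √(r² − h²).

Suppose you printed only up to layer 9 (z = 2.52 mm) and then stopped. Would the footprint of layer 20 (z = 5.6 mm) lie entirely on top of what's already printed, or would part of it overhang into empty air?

part overhangs

Compare the two slices. At z = 2.52: the cube (footprint 8.5×21) is included at this height (area 178.50 mm²); the r=7 sphere at (3, 3) contributes a regular 24-gon of circumradius √(7²−3.02²) = 6.315 (area = (24/2)·6.315²·sin(360°/24) = 123.86 mm²); the r=11 sphere at (3.5, 7.5) contributes a regular 24-gon of circumradius √(11²−2.52²) = 10.707 (area = (24/2)·10.707²·sin(360°/24) = 356.08 mm²); Subtracting the remaining from the first: starting from the 8.5×21 cube (178.50 mm²), the r=7 sphere at (3, 3) partially overlaps it — only the 72.96 mm² overlap (of its 123.86 mm²) is removed, clipping the outline; the r=11 sphere at (3.5, 7.5) partially overlaps it — only the 78.57 mm² overlap (of its 356.08 mm²) is removed, clipping the outline — area = 26.97 mm². At z = 5.6: the cube (footprint 8.5×21) is included at this height (area 178.50 mm²); the r=7 sphere at (3, 3) contributes a regular 24-gon of circumradius √(7²−6.1²) = 3.434 (area = (24/2)·3.434²·sin(360°/24) = 36.62 mm²); the r=11 sphere at (3.5, 7.5) contributes a regular 24-gon of circumradius √(11²−5.6²) = 9.468 (area = (24/2)·9.468²·sin(360°/24) = 278.41 mm²); After the difference (first − rest): starting from the 8.5×21 cube (178.50 mm²), the r=7 sphere at (3, 3) partially overlaps it — only the 34.80 mm² overlap (of its 36.62 mm²) is removed, clipping the outline; the r=11 sphere at (3.5, 7.5) partially overlaps it — only the 105.89 mm² overlap (of its 278.41 mm²) is removed, clipping the outline — area = 37.81 mm². Checking containment: at z = 5.6 the cross-section extends beyond the z = 2.52 cross-section by about 10.85 mm².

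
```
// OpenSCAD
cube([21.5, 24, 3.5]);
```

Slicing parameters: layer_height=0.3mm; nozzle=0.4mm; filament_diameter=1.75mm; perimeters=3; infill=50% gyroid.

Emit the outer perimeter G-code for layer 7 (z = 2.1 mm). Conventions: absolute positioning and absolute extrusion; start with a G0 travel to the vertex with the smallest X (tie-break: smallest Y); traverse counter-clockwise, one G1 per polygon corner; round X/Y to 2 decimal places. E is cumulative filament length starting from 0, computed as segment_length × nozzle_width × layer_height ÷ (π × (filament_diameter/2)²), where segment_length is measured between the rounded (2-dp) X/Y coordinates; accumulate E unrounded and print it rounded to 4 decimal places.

G0 X0.00 Y0.00 Z2.10
G1 X21.50 Y0.00 E1.0726
G1 X21.50 Y24.00 E2.2700
G1 X0.00 Y24.00 E3.3426
G1 X0.00 Y0.00 E4.5400

At z = 2.1 mm: the cube is present — its section is the full 21.5×24 rectangle. The outline is a single polygon with 4 vertices. Extrusion per mm of travel: 0.4 × 0.3 / (π × 0.875²) = 0.049890. Accumulating E over each segment gives final E = 4.5400.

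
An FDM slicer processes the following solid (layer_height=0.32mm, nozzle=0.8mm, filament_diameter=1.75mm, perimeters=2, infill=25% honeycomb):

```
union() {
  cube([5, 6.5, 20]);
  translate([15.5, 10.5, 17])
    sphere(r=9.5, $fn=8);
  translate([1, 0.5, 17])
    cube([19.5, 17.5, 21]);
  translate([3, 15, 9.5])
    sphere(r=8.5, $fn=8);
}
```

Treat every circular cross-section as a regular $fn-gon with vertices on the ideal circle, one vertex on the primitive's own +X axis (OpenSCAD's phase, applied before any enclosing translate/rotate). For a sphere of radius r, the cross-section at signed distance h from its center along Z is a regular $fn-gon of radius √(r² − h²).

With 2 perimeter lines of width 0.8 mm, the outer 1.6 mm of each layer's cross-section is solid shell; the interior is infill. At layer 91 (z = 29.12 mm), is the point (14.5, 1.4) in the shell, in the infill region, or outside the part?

At z = 29.12 mm: the cube does not reach this height (z outside [0, 20]); the sphere at (15.5, 10.5) does not reach this height (|z−center|=12.120 > r=9.5); the 19.5×17.5 cube at (1, 0.5) contributes its full rectangle; the sphere at (3, 15) is not intersected at this z (|z−center|=19.620 > r=8.5); Taking the union: only the 19.5×17.5 cube at (1, 0.5) is present, so the union is just that shape — 1 connected region. Overall, the cross-section is a single solid region. The nearest boundary edge runs (1.00, 0.50)→(20.50, 0.50); distance from the point to it = 0.90 mm. The point is inside the cross-section, 0.90 mm from the nearest boundary — within the 1.6 mm shell band (2 × 0.8).

shell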